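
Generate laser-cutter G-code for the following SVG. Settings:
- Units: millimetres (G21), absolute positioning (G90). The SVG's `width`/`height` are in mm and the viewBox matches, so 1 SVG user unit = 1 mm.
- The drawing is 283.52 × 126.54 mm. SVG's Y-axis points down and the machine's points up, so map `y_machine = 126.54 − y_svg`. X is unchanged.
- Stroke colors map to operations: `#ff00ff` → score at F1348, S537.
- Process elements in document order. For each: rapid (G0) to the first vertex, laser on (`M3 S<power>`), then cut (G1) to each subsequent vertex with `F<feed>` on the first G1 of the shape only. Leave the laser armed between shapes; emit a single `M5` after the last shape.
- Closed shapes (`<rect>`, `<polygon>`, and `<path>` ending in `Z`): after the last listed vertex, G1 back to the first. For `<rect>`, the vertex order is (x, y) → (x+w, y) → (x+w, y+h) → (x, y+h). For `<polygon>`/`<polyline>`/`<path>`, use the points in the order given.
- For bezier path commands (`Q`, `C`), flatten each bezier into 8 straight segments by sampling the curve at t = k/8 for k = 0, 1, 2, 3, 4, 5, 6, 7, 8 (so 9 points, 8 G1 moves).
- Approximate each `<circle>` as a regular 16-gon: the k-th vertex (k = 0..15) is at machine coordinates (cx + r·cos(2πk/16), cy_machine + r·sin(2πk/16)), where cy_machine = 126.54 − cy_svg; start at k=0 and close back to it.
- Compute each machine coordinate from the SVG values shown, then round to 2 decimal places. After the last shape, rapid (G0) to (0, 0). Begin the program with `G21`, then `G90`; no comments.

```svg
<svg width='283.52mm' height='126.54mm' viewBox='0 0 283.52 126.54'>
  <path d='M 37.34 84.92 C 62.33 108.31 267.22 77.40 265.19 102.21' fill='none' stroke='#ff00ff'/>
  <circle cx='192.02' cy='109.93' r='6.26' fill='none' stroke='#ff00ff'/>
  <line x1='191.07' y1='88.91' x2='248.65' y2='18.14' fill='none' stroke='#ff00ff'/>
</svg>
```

viewBox `0 0 283.52 126.54` with mm width/height → 1 unit = 1 mm. Flip: y_m = 126.54 − y_svg.

**Shape 1** — `<path>` cubic bezier, stroke `#ff00ff` → score (S537, F1348). Control points (SVG): P0=(37.34,84.92), P1=(62.33,108.31), P2=(267.22,77.40), P3=(265.19,102.21); sampled at t=k/8. Machine vertices: (37.34,41.62) → (54.39,35.18) → (83.77,32.54) → (120.95,32.41) → (161.40,33.51) → (200.58,34.54) → (233.96,34.21) → (257.01,31.24) → (265.19,24.33). Open path.

**Shape 2** — `<circle>` circle, stroke `#ff00ff` → score (S537, F1348). Machine vertices: (198.28,16.61) → (197.80,19.01) → (196.45,21.04) → (194.42,22.39) → (192.02,22.87) → (189.62,22.39) → (187.59,21.04) → (186.24,19.01) → (185.76,16.61) → (186.24,14.21) → (187.59,12.18) → (189.62,10.83) → (192.02,10.35) → (194.42,10.83) → (196.45,12.18) → (197.80,14.21) → (198.28,16.61). Closed: final G1 returns to the first vertex.

**Shape 3** — `<line>` line segment, stroke `#ff00ff` → score (S537, F1348). Machine vertices: (191.07,37.63) → (248.65,108.40). Open path.

G21
G90
G0 X37.34 Y41.62
M3 S537
G1 X54.39 Y35.18 F1348
G1 X83.77 Y32.54
G1 X120.95 Y32.41
G1 X161.40 Y33.51
G1 X200.58 Y34.54
G1 X233.96 Y34.21
G1 X257.01 Y31.24
G1 X265.19 Y24.33
G0 X198.28 Y16.61
M3 S537
G1 X197.80 Y19.01 F1348
G1 X196.45 Y21.04
G1 X194.42 Y22.39
G1 X192.02 Y22.87
G1 X189.62 Y22.39
G1 X187.59 Y21.04
G1 X186.24 Y19.01
G1 X185.76 Y16.61
G1 X186.24 Y14.21
G1 X187.59 Y12.18
G1 X189.62 Y10.83
G1 X192.02 Y10.35
G1 X194.42 Y10.83
G1 X196.45 Y12.18
G1 X197.80 Y14.21
G1 X198.28 Y16.61
G0 X191.07 Y37.63
M3 S537
G1 X248.65 Y108.40 F1348
M5
G0 X0.00 Y0.00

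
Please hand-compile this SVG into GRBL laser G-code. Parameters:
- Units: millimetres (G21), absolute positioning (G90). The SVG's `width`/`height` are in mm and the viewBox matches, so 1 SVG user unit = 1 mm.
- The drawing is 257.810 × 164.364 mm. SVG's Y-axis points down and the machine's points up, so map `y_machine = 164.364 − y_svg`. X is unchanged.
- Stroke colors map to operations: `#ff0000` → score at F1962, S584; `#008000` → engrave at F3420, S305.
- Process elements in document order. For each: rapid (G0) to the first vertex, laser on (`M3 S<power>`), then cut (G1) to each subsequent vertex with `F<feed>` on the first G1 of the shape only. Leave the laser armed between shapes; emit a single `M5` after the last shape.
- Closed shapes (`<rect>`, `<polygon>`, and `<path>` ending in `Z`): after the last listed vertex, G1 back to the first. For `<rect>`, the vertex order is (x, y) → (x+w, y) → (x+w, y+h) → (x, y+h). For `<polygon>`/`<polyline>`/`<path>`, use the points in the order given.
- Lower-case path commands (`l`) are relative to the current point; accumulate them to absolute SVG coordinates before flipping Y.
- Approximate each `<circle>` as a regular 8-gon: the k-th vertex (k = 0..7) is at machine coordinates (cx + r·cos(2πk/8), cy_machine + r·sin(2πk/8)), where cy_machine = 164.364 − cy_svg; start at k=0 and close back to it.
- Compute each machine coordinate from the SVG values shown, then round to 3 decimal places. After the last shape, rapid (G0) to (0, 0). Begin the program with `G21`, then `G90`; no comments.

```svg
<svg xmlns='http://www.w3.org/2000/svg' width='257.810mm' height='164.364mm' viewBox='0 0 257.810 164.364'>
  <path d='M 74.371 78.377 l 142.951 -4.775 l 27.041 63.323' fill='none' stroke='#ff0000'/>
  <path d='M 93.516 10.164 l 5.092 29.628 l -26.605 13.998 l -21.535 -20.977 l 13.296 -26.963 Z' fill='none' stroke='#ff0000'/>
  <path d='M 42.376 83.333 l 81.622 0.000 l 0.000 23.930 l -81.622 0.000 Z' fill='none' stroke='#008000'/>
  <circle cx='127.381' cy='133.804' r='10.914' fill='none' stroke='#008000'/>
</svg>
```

G21
G90
G0 X74.371 Y85.987
M3 S584
G1 X217.322 Y90.762 F1962
G1 X244.363 Y27.439
G0 X93.516 Y154.200
M3 S584
G1 X98.608 Y124.572 F1962
G1 X72.003 Y110.574
G1 X50.468 Y131.551
G1 X63.764 Y158.514
G1 X93.516 Y154.200
G0 X42.376 Y81.031
M3 S305
G1 X123.998 Y81.031 F3420
G1 X123.998 Y57.101
G1 X42.376 Y57.101
G1 X42.376 Y81.031
G0 X138.295 Y30.560
M3 S305
G1 X135.098 Y38.277 F3420
G1 X127.381 Y41.474
G1 X119.664 Y38.277
G1 X116.467 Y30.560
G1 X119.664 Y22.843
G1 X127.381 Y19.646
G1 X135.098 Y22.843
G1 X138.295 Y30.560
M5
G0 X0.000 Y0.000

Since the viewBox matches the mm dimensions, user units are millimetres directly. The only transform is the Y-flip y_m = 164.364 − y_svg.

Shape 1 is a open polyline drawn with `<path>`. Its stroke #ff0000 means score at S584, F1962. After flipping Y the toolpath is (74.371,85.987) → (217.322,90.762) → (244.363,27.439).

Shape 2 is a regular polygon drawn with `<path>`. Its stroke #ff0000 means score at S584, F1962. After flipping Y the toolpath is (93.516,154.200) → (98.608,124.572) → (72.003,110.574) → (50.468,131.551) → (63.764,158.514) → (93.516,154.200), returning to the start.

Shape 3 is a rectangle drawn with `<path>`. Its stroke #008000 means engrave at S305, F3420. After flipping Y the toolpath is (42.376,81.031) → (123.998,81.031) → (123.998,57.101) → (42.376,57.101) → (42.376,81.031), returning to the start.

Shape 4 is a circle drawn with `<circle>`. Its stroke #008000 means engrave at S305, F3420. After flipping Y the toolpath is (138.295,30.560) → (135.098,38.277) → (127.381,41.474) → (119.664,38.277) → (116.467,30.560) → (119.664,22.843) → (127.381,19.646) → (135.098,22.843) → (138.295,30.560), returning to the start.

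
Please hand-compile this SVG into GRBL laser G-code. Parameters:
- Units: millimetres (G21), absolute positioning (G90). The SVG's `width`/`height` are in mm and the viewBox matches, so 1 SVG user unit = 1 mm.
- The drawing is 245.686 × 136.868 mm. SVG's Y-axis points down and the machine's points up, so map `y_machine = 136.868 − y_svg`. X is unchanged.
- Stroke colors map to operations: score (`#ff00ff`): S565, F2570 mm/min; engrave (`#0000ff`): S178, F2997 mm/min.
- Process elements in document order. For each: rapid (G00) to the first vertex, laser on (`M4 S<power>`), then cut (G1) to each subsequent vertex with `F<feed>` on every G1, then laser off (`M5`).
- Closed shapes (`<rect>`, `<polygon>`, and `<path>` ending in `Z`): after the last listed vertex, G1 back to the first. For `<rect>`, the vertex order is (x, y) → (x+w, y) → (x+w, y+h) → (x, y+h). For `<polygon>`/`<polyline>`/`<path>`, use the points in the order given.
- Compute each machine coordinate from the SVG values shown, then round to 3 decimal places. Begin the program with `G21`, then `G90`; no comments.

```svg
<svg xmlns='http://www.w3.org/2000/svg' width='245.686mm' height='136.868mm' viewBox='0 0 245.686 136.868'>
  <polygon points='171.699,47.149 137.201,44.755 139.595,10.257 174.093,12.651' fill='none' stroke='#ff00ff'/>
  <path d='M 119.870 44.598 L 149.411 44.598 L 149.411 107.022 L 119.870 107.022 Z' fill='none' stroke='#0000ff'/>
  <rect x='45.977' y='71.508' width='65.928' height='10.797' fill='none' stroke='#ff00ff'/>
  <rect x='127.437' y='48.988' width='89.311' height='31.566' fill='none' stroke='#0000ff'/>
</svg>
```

G21
G90
G00 X171.699 Y89.719
M4 S565
G1 X137.201 Y92.113 F2570
G1 X139.595 Y126.611 F2570
G1 X174.093 Y124.217 F2570
G1 X171.699 Y89.719 F2570
M5
G00 X119.870 Y92.270
M4 S178
G1 X149.411 Y92.270 F2997
G1 X149.411 Y29.846 F2997
G1 X119.870 Y29.846 F2997
G1 X119.870 Y92.270 F2997
M5
G00 X45.977 Y65.360
M4 S565
G1 X111.905 Y65.360 F2570
G1 X111.905 Y54.563 F2570
G1 X45.977 Y54.563 F2570
G1 X45.977 Y65.360 F2570
M5
G00 X127.437 Y87.880
M4 S178
G1 X216.748 Y87.880 F2997
G1 X216.748 Y56.314 F2997
G1 X127.437 Y56.314 F2997
G1 X127.437 Y87.880 F2997
M5

Since the viewBox matches the mm dimensions, user units are millimetres directly. The only transform is the Y-flip y_m = 136.868 − y_svg.

Shape 1 is a regular polygon drawn with `<polygon>`. Its stroke #ff00ff means score at S565, F2570. After flipping Y the toolpath is (171.699,89.719) → (137.201,92.113) → (139.595,126.611) → (174.093,124.217) → (171.699,89.719), returning to the start.

Shape 2 is a rectangle drawn with `<path>`. Its stroke #0000ff means engrave at S178, F2997. After flipping Y the toolpath is (119.870,92.270) → (149.411,92.270) → (149.411,29.846) → (119.870,29.846) → (119.870,92.270), returning to the start.

Shape 3 is a rectangle drawn with `<rect>`. Its stroke #ff00ff means score at S565, F2570. After flipping Y the toolpath is (45.977,65.360) → (111.905,65.360) → (111.905,54.563) → (45.977,54.563) → (45.977,65.360), returning to the start.

Shape 4 is a rectangle drawn with `<rect>`. Its stroke #0000ff means engrave at S178, F2997. After flipping Y the toolpath is (127.437,87.880) → (216.748,87.880) → (216.748,56.314) → (127.437,56.314) → (127.437,87.880), returning to the start.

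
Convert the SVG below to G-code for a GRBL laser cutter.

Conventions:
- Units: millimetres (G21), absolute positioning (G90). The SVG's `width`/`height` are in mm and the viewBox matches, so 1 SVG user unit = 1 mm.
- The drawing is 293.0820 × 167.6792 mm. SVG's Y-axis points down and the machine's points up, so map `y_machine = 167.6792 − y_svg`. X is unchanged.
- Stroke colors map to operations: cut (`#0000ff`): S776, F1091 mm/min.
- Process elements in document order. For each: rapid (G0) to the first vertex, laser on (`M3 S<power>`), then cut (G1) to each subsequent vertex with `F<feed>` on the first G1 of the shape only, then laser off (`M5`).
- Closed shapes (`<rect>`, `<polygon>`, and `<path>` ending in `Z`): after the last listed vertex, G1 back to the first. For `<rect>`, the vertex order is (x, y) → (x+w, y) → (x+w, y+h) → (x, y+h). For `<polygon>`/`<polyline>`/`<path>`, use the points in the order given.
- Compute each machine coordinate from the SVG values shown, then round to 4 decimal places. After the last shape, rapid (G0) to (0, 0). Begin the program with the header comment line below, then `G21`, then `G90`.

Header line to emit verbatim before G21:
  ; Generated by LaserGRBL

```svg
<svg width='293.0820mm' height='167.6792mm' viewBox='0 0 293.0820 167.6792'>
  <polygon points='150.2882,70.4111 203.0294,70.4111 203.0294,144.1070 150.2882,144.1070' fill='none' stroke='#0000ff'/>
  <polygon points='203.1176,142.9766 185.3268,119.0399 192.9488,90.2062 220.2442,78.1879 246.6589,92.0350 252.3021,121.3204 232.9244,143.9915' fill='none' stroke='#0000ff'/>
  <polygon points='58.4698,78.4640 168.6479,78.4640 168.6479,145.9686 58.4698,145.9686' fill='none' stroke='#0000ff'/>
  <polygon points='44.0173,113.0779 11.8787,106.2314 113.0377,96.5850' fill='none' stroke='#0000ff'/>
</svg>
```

; Generated by LaserGRBL
G21
G90
G0 X150.2882 Y97.2681
M3 S776
G1 X203.0294 Y97.2681 F1091
G1 X203.0294 Y23.5722
G1 X150.2882 Y23.5722
G1 X150.2882 Y97.2681
M5
G0 X203.1176 Y24.7026
M3 S776
G1 X185.3268 Y48.6393 F1091
G1 X192.9488 Y77.4730
G1 X220.2442 Y89.4913
G1 X246.6589 Y75.6442
G1 X252.3021 Y46.3588
G1 X232.9244 Y23.6877
G1 X203.1176 Y24.7026
M5
G0 X58.4698 Y89.2152
M3 S776
G1 X168.6479 Y89.2152 F1091
G1 X168.6479 Y21.7106
G1 X58.4698 Y21.7106
G1 X58.4698 Y89.2152
M5
G0 X44.0173 Y54.6013
M3 S776
G1 X11.8787 Y61.4478 F1091
G1 X113.0377 Y71.0942
G1 X44.0173 Y54.6013
M5
G0 X0.0000 Y0.0000

viewBox `0 0 293.0820 167.6792` with mm width/height → 1 unit = 1 mm. Flip: y_m = 167.6792 − y_svg.

**Shape 1** — `<polygon>` rectangle, stroke `#0000ff` → cut (S776, F1091). Machine vertices: (150.2882,97.2681) → (203.0294,97.2681) → (203.0294,23.5722) → (150.2882,23.5722) → (150.2882,97.2681). Closed: final G1 returns to the first vertex.

**Shape 2** — `<polygon>` regular polygon, stroke `#0000ff` → cut (S776, F1091). Machine vertices: (203.1176,24.7026) → (185.3268,48.6393) → (192.9488,77.4730) → (220.2442,89.4913) → (246.6589,75.6442) → (252.3021,46.3588) → (232.9244,23.6877) → (203.1176,24.7026). Closed: final G1 returns to the first vertex.

**Shape 3** — `<polygon>` rectangle, stroke `#0000ff` → cut (S776, F1091). Machine vertices: (58.4698,89.2152) → (168.6479,89.2152) → (168.6479,21.7106) → (58.4698,21.7106) → (58.4698,89.2152). Closed: final G1 returns to the first vertex.

**Shape 4** — `<polygon>` closed polygon, stroke `#0000ff` → cut (S776, F1091). Machine vertices: (44.0173,54.6013) → (11.8787,61.4478) → (113.0377,71.0942) → (44.0173,54.6013). Closed: final G1 returns to the first vertex.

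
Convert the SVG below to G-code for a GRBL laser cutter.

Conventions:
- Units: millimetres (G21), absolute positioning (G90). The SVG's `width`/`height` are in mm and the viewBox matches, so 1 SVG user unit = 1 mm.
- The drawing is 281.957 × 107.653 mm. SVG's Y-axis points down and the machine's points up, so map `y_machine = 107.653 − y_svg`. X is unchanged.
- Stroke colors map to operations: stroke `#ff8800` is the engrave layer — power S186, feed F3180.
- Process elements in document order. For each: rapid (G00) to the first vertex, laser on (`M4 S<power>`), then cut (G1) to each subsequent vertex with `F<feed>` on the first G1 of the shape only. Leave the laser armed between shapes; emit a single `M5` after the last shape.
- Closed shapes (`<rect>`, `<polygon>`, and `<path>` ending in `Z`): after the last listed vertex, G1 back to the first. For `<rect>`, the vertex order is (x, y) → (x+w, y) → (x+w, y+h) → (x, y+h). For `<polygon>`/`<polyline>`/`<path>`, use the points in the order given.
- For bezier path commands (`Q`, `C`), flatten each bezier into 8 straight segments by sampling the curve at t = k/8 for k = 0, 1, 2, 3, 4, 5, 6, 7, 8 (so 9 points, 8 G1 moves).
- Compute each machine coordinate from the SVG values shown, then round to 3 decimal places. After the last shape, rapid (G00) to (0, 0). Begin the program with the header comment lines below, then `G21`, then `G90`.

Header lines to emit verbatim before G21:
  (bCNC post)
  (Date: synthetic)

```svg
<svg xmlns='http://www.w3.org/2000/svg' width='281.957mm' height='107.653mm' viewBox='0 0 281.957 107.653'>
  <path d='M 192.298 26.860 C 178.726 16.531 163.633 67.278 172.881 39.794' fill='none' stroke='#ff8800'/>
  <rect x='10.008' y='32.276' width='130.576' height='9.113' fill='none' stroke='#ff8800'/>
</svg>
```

Since the viewBox matches the mm dimensions, user units are millimetres directly. The only transform is the Y-flip y_m = 107.653 − y_svg.

Shape 1 is a cubic bezier drawn with `<path>`. Its stroke #ff8800 means engrave at S186, F3180. After flipping Y the toolpath is (192.298,80.793) → (187.188,82.076) → (182.238,79.265) → (177.752,73.993) → (174.032,67.893) → (171.382,62.597) → (170.105,59.738) → (170.503,60.947) → (172.881,67.859).

Shape 2 is a rectangle drawn with `<rect>`. Its stroke #ff8800 means engrave at S186, F3180. After flipping Y the toolpath is (10.008,75.377) → (140.584,75.377) → (140.584,66.264) → (10.008,66.264) → (10.008,75.377), returning to the start.

(bCNC post)
(Date: synthetic)
G21
G90
G00 X192.298 Y80.793
M4 S186
G1 X187.188 Y82.076 F3180
G1 X182.238 Y79.265
G1 X177.752 Y73.993
G1 X174.032 Y67.893
G1 X171.382 Y62.597
G1 X170.105 Y59.738
G1 X170.503 Y60.947
G1 X172.881 Y67.859
G00 X10.008 Y75.377
M4 S186
G1 X140.584 Y75.377 F3180
G1 X140.584 Y66.264
G1 X10.008 Y66.264
G1 X10.008 Y75.377
M5
G00 X0.000 Y0.000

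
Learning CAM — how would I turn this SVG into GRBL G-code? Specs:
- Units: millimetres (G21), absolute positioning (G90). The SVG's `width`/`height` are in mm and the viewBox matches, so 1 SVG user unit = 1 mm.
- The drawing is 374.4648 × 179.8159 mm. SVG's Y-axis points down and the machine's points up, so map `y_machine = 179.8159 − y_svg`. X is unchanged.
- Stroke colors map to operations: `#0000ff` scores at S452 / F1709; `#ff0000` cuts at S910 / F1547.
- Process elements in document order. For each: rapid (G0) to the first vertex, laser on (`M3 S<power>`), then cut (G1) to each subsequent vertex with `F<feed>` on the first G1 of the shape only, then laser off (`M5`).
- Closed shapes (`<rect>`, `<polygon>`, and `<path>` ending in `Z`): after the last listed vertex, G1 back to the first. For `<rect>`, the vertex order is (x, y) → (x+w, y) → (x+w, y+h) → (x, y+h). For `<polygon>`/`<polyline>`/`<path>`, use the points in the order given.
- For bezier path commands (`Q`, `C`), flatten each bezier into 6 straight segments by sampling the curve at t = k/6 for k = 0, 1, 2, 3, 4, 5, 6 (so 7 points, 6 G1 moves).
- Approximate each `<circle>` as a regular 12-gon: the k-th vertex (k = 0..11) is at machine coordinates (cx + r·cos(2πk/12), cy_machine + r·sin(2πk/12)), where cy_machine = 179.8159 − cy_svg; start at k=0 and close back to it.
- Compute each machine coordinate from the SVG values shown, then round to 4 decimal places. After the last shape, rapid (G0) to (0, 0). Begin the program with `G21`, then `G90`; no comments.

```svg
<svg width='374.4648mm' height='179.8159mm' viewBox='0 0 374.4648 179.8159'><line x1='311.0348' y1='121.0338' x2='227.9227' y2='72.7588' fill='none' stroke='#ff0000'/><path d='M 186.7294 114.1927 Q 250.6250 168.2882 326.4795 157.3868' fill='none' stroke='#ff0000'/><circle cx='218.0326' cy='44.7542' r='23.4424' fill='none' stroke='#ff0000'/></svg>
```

viewBox `0 0 374.4648 179.8159` with mm width/height → 1 unit = 1 mm. Flip: y_m = 179.8159 − y_svg.

**Shape 1** — `<line>` line segment, stroke `#ff0000` → cut (S910, F1547). Machine vertices: (311.0348,58.7821) → (227.9227,107.0571). Open path.

**Shape 2** — `<path>` quadratic bezier, stroke `#ff0000` → cut (S910, F1547). Control points (SVG): P0=(186.7294,114.1927), P1=(250.6250,168.2882), P2=(326.4795,157.3868); sampled at t=k/6. Machine vertices: (186.7294,65.6232) → (208.3601,49.3968) → (230.6552,36.7814) → (253.6147,27.7769) → (277.2386,22.3834) → (301.5269,20.6008) → (326.4795,22.4291). Open path.

**Shape 3** — `<circle>` circle, stroke `#ff0000` → cut (S910, F1547). Machine vertices: (241.4750,135.0617) → (238.3343,146.7829) → (229.7538,155.3634) → (218.0326,158.5041) → (206.3114,155.3634) → (197.7309,146.7829) → (194.5902,135.0617) → (197.7309,123.3405) → (206.3114,114.7600) → (218.0326,111.6193) → (229.7538,114.7600) → (238.3343,123.3405) → (241.4750,135.0617). Closed: final G1 returns to the first vertex.

G21
G90
G0 X311.0348 Y58.7821
M3 S910
G1 X227.9227 Y107.0571 F1547
M5
G0 X186.7294 Y65.6232
M3 S910
G1 X208.3601 Y49.3968 F1547
G1 X230.6552 Y36.7814
G1 X253.6147 Y27.7769
G1 X277.2386 Y22.3834
G1 X301.5269 Y20.6008
G1 X326.4795 Y22.4291
M5
G0 X241.4750 Y135.0617
M3 S910
G1 X238.3343 Y146.7829 F1547
G1 X229.7538 Y155.3634
G1 X218.0326 Y158.5041
G1 X206.3114 Y155.3634
G1 X197.7309 Y146.7829
G1 X194.5902 Y135.0617
G1 X197.7309 Y123.3405
G1 X206.3114 Y114.7600
G1 X218.0326 Y111.6193
G1 X229.7538 Y114.7600
G1 X238.3343 Y123.3405
G1 X241.4750 Y135.0617
M5
G0 X0.0000 Y0.0000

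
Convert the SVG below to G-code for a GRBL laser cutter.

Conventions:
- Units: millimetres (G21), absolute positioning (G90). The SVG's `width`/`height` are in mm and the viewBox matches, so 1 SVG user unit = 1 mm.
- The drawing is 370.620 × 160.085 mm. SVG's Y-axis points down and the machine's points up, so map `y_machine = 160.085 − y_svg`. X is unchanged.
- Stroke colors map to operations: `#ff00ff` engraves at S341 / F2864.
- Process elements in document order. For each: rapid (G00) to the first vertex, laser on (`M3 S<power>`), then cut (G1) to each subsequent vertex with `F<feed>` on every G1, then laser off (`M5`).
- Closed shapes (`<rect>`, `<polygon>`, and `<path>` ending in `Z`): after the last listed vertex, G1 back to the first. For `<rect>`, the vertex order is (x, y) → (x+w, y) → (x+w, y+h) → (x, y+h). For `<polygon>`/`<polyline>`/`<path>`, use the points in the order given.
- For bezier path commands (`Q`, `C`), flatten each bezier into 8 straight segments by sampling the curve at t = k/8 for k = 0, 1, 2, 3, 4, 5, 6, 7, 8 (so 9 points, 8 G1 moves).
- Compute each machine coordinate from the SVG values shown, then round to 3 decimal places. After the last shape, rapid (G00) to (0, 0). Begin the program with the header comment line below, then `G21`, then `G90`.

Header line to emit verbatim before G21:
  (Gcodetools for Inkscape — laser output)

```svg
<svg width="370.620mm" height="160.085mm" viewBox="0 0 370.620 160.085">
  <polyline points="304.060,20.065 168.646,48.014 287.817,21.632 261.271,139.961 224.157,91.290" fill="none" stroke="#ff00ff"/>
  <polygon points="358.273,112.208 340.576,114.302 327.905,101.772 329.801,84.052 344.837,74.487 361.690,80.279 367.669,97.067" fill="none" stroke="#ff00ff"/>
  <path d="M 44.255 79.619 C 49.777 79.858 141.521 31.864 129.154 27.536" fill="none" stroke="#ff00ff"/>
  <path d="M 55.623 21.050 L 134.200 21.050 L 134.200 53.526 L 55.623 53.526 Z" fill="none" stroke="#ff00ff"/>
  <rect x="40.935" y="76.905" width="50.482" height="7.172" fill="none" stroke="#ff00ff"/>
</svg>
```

Since the viewBox matches the mm dimensions, user units are millimetres directly. The only transform is the Y-flip y_m = 160.085 − y_svg.

Shape 1 is a open polyline drawn with `<polyline>`. Its stroke #ff00ff means engrave at S341, F2864. After flipping Y the toolpath is (304.060,140.020) → (168.646,112.071) → (287.817,138.453) → (261.271,20.124) → (224.157,68.795).

Shape 2 is a regular polygon drawn with `<polygon>`. Its stroke #ff00ff means engrave at S341, F2864. After flipping Y the toolpath is (358.273,47.877) → (340.576,45.783) → (327.905,58.313) → (329.801,76.033) → (344.837,85.598) → (361.690,79.806) → (367.669,63.018) → (358.273,47.877), returning to the start.

Shape 3 is a cubic bezier drawn with `<path>`. Its stroke #ff00ff means engrave at S341, F2864. After flipping Y the toolpath is (44.255,80.466) → (49.996,82.458) → (61.589,87.895) → (76.805,95.699) → (93.413,104.795) → (109.182,114.105) → (121.882,122.552) → (129.283,129.059) → (129.154,132.549).

Shape 4 is a rectangle drawn with `<path>`. Its stroke #ff00ff means engrave at S341, F2864. After flipping Y the toolpath is (55.623,139.035) → (134.200,139.035) → (134.200,106.559) → (55.623,106.559) → (55.623,139.035), returning to the start.

Shape 5 is a rectangle drawn with `<rect>`. Its stroke #ff00ff means engrave at S341, F2864. After flipping Y the toolpath is (40.935,83.180) → (91.417,83.180) → (91.417,76.008) → (40.935,76.008) → (40.935,83.180), returning to the start.

(Gcodetools for Inkscape — laser output)
G21
G90
G00 X304.060 Y140.020
M3 S341
G1 X168.646 Y112.071 F2864
G1 X287.817 Y138.453 F2864
G1 X261.271 Y20.124 F2864
G1 X224.157 Y68.795 F2864
M5
G00 X358.273 Y47.877
M3 S341
G1 X340.576 Y45.783 F2864
G1 X327.905 Y58.313 F2864
G1 X329.801 Y76.033 F2864
G1 X344.837 Y85.598 F2864
G1 X361.690 Y79.806 F2864
G1 X367.669 Y63.018 F2864
G1 X358.273 Y47.877 F2864
M5
G00 X44.255 Y80.466
M3 S341
G1 X49.996 Y82.458 F2864
G1 X61.589 Y87.895 F2864
G1 X76.805 Y95.699 F2864
G1 X93.413 Y104.795 F2864
G1 X109.182 Y114.105 F2864
G1 X121.882 Y122.552 F2864
G1 X129.283 Y129.059 F2864
G1 X129.154 Y132.549 F2864
M5
G00 X55.623 Y139.035
M3 S341
G1 X134.200 Y139.035 F2864
G1 X134.200 Y106.559 F2864
G1 X55.623 Y106.559 F2864
G1 X55.623 Y139.035 F2864
M5
G00 X40.935 Y83.180
M3 S341
G1 X91.417 Y83.180 F2864
G1 X91.417 Y76.008 F2864
G1 X40.935 Y76.008 F2864
G1 X40.935 Y83.180 F2864
M5
G00 X0.000 Y0.000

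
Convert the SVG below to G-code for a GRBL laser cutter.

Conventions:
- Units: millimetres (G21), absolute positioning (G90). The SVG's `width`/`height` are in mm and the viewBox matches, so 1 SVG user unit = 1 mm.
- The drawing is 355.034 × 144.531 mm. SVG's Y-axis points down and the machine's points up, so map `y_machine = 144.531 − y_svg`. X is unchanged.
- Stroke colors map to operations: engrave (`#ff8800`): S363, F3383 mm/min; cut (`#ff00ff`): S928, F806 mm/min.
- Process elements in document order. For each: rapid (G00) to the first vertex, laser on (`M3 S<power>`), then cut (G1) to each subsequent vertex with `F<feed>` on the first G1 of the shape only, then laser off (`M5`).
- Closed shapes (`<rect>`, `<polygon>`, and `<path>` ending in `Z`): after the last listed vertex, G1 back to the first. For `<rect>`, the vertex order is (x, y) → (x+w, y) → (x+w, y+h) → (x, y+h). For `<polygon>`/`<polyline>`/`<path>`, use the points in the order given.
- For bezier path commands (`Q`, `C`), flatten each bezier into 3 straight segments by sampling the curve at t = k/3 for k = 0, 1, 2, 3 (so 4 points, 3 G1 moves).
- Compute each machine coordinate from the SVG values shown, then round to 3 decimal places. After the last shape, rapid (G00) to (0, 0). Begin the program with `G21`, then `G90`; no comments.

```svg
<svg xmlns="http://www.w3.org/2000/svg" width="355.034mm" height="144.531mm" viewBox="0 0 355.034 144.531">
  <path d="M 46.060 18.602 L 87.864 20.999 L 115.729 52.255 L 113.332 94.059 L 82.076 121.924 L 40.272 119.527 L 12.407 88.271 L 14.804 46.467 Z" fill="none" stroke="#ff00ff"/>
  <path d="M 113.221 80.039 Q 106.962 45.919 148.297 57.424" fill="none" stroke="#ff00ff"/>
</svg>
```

1 u = 1 mm; y_m = 144.531 − y.

[1] `<path>` regular polygon, #ff00ff→cut S928 F806: (46.060,125.929) → (87.864,123.532) → (115.729,92.276) → (113.332,50.472) → (82.076,22.607) → (40.272,25.004) → (12.407,56.260) → (14.804,98.064) → (46.060,125.929) (closed)

[2] `<path>` quadratic bezier, #ff00ff→cut S928 F806: (113.221,64.492) → (114.337,82.169) → (126.029,89.708) → (148.297,87.107)

G21
G90
G00 X46.060 Y125.929
M3 S928
G1 X87.864 Y123.532 F806
G1 X115.729 Y92.276
G1 X113.332 Y50.472
G1 X82.076 Y22.607
G1 X40.272 Y25.004
G1 X12.407 Y56.260
G1 X14.804 Y98.064
G1 X46.060 Y125.929
M5
G00 X113.221 Y64.492
M3 S928
G1 X114.337 Y82.169 F806
G1 X126.029 Y89.708
G1 X148.297 Y87.107
M5
G00 X0.000 Y0.000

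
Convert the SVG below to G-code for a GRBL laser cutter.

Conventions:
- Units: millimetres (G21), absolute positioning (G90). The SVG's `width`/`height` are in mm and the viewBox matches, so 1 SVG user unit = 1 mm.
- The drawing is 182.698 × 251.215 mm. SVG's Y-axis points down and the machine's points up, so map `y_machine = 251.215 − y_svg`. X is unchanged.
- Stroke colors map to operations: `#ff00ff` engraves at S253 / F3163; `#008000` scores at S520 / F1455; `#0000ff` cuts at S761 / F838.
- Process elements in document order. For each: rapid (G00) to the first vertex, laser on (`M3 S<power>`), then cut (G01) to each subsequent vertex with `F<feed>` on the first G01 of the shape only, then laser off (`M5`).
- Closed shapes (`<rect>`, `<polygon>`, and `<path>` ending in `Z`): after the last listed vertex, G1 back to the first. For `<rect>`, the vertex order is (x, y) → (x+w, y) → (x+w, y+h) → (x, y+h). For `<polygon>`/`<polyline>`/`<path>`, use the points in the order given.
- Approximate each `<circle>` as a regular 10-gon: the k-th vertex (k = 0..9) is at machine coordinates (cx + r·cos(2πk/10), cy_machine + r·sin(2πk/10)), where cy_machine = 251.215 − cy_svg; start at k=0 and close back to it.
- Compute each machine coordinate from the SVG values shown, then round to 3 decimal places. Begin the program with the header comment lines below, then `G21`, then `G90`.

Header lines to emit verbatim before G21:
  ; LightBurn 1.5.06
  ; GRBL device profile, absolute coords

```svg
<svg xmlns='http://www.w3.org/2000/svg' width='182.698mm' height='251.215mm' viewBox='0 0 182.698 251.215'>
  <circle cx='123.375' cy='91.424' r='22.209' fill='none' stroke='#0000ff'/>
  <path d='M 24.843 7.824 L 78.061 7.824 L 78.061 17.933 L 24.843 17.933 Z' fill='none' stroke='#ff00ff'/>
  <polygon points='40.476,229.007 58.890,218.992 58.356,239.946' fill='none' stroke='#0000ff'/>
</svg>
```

Since the viewBox matches the mm dimensions, user units are millimetres directly. The only transform is the Y-flip y_m = 251.215 − y_svg.

Shape 1 is a circle drawn with `<circle>`. Its stroke #0000ff means cut at S761, F838. After flipping Y the toolpath is (145.584,159.791) → (141.342,172.845) → (130.238,180.913) → (116.512,180.913) → (105.408,172.845) → (101.166,159.791) → (105.408,146.737) → (116.512,138.669) → (130.238,138.669) → (141.342,146.737) → (145.584,159.791), returning to the start.

Shape 2 is a rectangle drawn with `<path>`. Its stroke #ff00ff means engrave at S253, F3163. After flipping Y the toolpath is (24.843,243.391) → (78.061,243.391) → (78.061,233.282) → (24.843,233.282) → (24.843,243.391), returning to the start.

Shape 3 is a regular polygon drawn with `<polygon>`. Its stroke #0000ff means cut at S761, F838. After flipping Y the toolpath is (40.476,22.208) → (58.890,32.223) → (58.356,11.269) → (40.476,22.208), returning to the start.

; LightBurn 1.5.06
; GRBL device profile, absolute coords
G21
G90
G00 X145.584 Y159.791
M3 S761
G01 X141.342 Y172.845 F838
G01 X130.238 Y180.913
G01 X116.512 Y180.913
G01 X105.408 Y172.845
G01 X101.166 Y159.791
G01 X105.408 Y146.737
G01 X116.512 Y138.669
G01 X130.238 Y138.669
G01 X141.342 Y146.737
G01 X145.584 Y159.791
M5
G00 X24.843 Y243.391
M3 S253
G01 X78.061 Y243.391 F3163
G01 X78.061 Y233.282
G01 X24.843 Y233.282
G01 X24.843 Y243.391
M5
G00 X40.476 Y22.208
M3 S761
G01 X58.890 Y32.223 F838
G01 X58.356 Y11.269
G01 X40.476 Y22.208
M5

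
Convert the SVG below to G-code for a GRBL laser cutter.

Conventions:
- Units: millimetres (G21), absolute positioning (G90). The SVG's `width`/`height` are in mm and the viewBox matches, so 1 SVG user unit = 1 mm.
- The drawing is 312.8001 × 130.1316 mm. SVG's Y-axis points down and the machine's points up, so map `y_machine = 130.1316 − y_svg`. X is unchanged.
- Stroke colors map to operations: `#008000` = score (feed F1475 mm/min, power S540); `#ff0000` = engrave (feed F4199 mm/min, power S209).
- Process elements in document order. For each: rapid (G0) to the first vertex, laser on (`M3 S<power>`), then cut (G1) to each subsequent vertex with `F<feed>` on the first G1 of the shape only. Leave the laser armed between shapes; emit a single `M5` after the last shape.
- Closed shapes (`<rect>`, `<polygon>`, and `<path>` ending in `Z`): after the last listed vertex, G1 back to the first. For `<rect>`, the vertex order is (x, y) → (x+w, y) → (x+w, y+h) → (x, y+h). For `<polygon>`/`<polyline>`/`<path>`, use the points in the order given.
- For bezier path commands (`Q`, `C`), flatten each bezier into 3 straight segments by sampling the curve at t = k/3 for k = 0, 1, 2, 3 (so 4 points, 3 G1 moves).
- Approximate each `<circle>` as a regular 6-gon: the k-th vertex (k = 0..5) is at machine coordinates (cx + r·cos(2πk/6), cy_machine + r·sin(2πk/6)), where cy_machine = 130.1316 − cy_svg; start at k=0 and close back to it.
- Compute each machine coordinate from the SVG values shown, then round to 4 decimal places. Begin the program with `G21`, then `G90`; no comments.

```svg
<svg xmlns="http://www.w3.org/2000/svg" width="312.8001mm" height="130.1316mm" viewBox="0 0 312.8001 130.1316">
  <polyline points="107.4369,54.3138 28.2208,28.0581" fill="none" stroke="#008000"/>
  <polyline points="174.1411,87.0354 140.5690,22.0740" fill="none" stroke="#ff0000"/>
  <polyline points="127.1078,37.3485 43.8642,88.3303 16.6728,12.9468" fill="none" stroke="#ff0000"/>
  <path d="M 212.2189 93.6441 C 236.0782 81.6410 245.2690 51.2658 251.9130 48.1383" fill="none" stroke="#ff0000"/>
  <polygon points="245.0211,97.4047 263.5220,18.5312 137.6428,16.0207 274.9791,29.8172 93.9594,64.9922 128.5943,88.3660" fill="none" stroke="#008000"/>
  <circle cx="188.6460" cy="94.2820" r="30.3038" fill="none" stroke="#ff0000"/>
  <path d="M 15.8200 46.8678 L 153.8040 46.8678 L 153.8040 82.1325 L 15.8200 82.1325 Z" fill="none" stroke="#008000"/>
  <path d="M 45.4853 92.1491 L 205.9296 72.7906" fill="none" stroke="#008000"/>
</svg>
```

G21
G90
G0 X107.4369 Y75.8178
M3 S540
G1 X28.2208 Y102.0735 F1475
G0 X174.1411 Y43.0962
M3 S209
G1 X140.5690 Y108.0576 F4199
G0 X127.1078 Y92.7831
M3 S209
G1 X43.8642 Y41.8013 F4199
G1 X16.6728 Y117.1848
G0 X212.2189 Y36.4875
M3 S209
G1 X231.6377 Y52.9250 F4199
G1 X243.9711 Y71.4729
G1 X251.9130 Y81.9933
G0 X245.0211 Y32.7269
M3 S540
G1 X263.5220 Y111.6004 F1475
G1 X137.6428 Y114.1109
G1 X274.9791 Y100.3144
G1 X93.9594 Y65.1394
G1 X128.5943 Y41.7656
G1 X245.0211 Y32.7269
G0 X218.9498 Y35.8496
M3 S209
G1 X203.7979 Y62.0935 F4199
G1 X173.4941 Y62.0935
G1 X158.3422 Y35.8496
G1 X173.4941 Y9.6057
G1 X203.7979 Y9.6057
G1 X218.9498 Y35.8496
G0 X15.8200 Y83.2638
M3 S540
G1 X153.8040 Y83.2638 F1475
G1 X153.8040 Y47.9991
G1 X15.8200 Y47.9991
G1 X15.8200 Y83.2638
G0 X45.4853 Y37.9825
M3 S540
G1 X205.9296 Y57.3410 F1475
M5

1 u = 1 mm; y_m = 130.1316 − y.

[1] `<polyline>` line segment, #008000→score S540 F1475: (107.4369,75.8178) → (28.2208,102.0735)

[2] `<polyline>` line segment, #ff0000→engrave S209 F4199: (174.1411,43.0962) → (140.5690,108.0576)

[3] `<polyline>` open polyline, #ff0000→engrave S209 F4199: (127.1078,92.7831) → (43.8642,41.8013) → (16.6728,117.1848)

[4] `<path>` cubic bezier, #ff0000→engrave S209 F4199: (212.2189,36.4875) → (231.6377,52.9250) → (243.9711,71.4729) → (251.9130,81.9933)

[5] `<polygon>` closed polygon, #008000→score S540 F1475: (245.0211,32.7269) → (263.5220,111.6004) → (137.6428,114.1109) → (274.9791,100.3144) → (93.9594,65.1394) → (128.5943,41.7656) → (245.0211,32.7269) (closed)

[6] `<circle>` circle, #ff0000→engrave S209 F4199: (218.9498,35.8496) → (203.7979,62.0935) → (173.4941,62.0935) → (158.3422,35.8496) → (173.4941,9.6057) → (203.7979,9.6057) → (218.9498,35.8496) (closed)

[7] `<path>` rectangle, #008000→score S540 F1475: (15.8200,83.2638) → (153.8040,83.2638) → (153.8040,47.9991) → (15.8200,47.9991) → (15.8200,83.2638) (closed)

[8] `<path>` line segment, #008000→score S540 F1475: (45.4853,37.9825) → (205.9296,57.3410)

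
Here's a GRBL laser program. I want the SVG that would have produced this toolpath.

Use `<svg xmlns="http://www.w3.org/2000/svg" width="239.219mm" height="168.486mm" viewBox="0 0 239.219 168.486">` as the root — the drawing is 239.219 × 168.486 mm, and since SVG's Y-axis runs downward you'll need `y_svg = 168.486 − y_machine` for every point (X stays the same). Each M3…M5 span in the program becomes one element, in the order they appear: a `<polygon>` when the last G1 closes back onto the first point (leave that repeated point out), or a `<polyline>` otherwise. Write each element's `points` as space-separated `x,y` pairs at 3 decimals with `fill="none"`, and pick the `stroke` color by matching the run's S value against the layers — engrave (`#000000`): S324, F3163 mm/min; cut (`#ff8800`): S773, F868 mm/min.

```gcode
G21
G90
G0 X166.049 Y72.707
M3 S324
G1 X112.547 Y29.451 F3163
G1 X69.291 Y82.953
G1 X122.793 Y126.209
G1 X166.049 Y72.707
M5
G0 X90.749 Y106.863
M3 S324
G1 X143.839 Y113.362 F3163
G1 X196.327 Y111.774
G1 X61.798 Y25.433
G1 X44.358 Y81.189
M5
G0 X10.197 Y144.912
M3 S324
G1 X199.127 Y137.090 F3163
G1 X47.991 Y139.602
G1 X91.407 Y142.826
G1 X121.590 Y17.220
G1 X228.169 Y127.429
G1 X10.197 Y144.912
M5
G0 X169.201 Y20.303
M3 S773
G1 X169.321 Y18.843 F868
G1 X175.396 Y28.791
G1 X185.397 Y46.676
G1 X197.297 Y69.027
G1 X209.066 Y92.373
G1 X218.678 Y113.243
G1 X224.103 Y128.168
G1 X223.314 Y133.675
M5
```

<svg xmlns="http://www.w3.org/2000/svg" width="239.219mm" height="168.486mm" viewBox="0 0 239.219 168.486">
  <polygon points="166.049,95.779 112.547,139.035 69.291,85.533 122.793,42.277" fill="none" stroke="#000000"/>
  <polyline points="90.749,61.623 143.839,55.124 196.327,56.712 61.798,143.053 44.358,87.297" fill="none" stroke="#000000"/>
  <polygon points="10.197,23.574 199.127,31.396 47.991,28.884 91.407,25.660 121.590,151.266 228.169,41.057" fill="none" stroke="#000000"/>
  <polyline points="169.201,148.183 169.321,149.643 175.396,139.695 185.397,121.810 197.297,99.459 209.066,76.113 218.678,55.243 224.103,40.318 223.314,34.811" fill="none" stroke="#ff8800"/>
</svg>

Machine Y-up, SVG Y-down with viewBox height 168.486, so y_svg = 168.486 − y_machine; X carries over.

Run 1: the run's S324 means `#000000` (engrave). The run returns to its start, so emit a `<polygon>` with points (Y-flipped): 166.049,95.779 112.547,139.035 69.291,85.533 122.793,42.277.

Run 2: S324 ⇒ engrave layer `#000000`. The run is open, so emit a `<polyline>` with points (Y-flipped): 90.749,61.623 143.839,55.124 196.327,56.712 61.798,143.053 44.358,87.297.

Run 3: the run's S324 means `#000000` (engrave). The run returns to its start, so emit a `<polygon>` with points (Y-flipped): 10.197,23.574 199.127,31.396 47.991,28.884 91.407,25.660 121.590,151.266 228.169,41.057.

Run 4: power S773 maps to stroke `#ff8800` (cut). The run is open, so emit a `<polyline>` with points (Y-flipped): 169.201,148.183 169.321,149.643 175.396,139.695 185.397,121.810 197.297,99.459 209.066,76.113 218.678,55.243 224.103,40.318 223.314,34.811.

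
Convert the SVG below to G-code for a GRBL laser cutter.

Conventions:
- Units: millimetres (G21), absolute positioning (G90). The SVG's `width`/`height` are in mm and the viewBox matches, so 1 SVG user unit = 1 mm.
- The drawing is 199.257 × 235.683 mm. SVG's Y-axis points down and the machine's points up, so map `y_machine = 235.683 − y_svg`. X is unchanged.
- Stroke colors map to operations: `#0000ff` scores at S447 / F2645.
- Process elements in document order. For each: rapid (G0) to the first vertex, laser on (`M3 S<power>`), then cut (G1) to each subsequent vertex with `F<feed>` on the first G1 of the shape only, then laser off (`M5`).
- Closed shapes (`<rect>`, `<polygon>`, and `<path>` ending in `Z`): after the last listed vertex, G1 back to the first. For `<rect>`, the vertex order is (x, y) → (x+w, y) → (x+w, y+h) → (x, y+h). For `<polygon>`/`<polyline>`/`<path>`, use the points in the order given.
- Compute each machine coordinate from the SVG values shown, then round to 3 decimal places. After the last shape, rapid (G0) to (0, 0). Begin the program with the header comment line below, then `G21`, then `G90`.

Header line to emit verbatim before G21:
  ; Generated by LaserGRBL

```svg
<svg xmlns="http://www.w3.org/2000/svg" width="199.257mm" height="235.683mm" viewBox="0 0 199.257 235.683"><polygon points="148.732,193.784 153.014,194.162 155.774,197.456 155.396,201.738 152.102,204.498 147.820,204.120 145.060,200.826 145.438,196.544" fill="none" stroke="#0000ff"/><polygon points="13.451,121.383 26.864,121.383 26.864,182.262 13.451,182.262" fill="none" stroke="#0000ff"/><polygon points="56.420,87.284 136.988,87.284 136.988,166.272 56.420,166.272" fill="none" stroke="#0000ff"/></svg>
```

1 u = 1 mm; y_m = 235.683 − y.

[1] `<polygon>` regular polygon, #0000ff→score S447 F2645: (148.732,41.899) → (153.014,41.521) → (155.774,38.227) → (155.396,33.945) → (152.102,31.185) → (147.820,31.563) → (145.060,34.857) → (145.438,39.139) → (148.732,41.899) (closed)

[2] `<polygon>` rectangle, #0000ff→score S447 F2645: (13.451,114.300) → (26.864,114.300) → (26.864,53.421) → (13.451,53.421) → (13.451,114.300) (closed)

[3] `<polygon>` rectangle, #0000ff→score S447 F2645: (56.420,148.399) → (136.988,148.399) → (136.988,69.411) → (56.420,69.411) → (56.420,148.399) (closed)

; Generated by LaserGRBL
G21
G90
G0 X148.732 Y41.899
M3 S447
G1 X153.014 Y41.521 F2645
G1 X155.774 Y38.227
G1 X155.396 Y33.945
G1 X152.102 Y31.185
G1 X147.820 Y31.563
G1 X145.060 Y34.857
G1 X145.438 Y39.139
G1 X148.732 Y41.899
M5
G0 X13.451 Y114.300
M3 S447
G1 X26.864 Y114.300 F2645
G1 X26.864 Y53.421
G1 X13.451 Y53.421
G1 X13.451 Y114.300
M5
G0 X56.420 Y148.399
M3 S447
G1 X136.988 Y148.399 F2645
G1 X136.988 Y69.411
G1 X56.420 Y69.411
G1 X56.420 Y148.399
M5
G0 X0.000 Y0.000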